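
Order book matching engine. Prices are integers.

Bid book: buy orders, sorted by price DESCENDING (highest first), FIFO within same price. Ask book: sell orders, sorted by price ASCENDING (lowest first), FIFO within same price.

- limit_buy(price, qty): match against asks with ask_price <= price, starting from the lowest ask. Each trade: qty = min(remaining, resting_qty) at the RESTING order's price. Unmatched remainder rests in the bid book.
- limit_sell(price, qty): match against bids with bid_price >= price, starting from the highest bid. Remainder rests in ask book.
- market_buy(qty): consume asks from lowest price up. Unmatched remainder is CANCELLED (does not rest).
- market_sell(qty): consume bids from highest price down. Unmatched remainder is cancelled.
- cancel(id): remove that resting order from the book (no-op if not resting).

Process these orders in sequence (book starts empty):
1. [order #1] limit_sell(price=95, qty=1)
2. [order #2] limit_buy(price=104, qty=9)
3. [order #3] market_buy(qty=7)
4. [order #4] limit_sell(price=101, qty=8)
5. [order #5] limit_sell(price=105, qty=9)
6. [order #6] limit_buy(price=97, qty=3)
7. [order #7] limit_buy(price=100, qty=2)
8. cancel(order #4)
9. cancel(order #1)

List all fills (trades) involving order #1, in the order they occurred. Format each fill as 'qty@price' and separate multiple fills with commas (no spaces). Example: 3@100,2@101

After op 1 [order #1] limit_sell(price=95, qty=1): fills=none; bids=[-] asks=[#1:1@95]
After op 2 [order #2] limit_buy(price=104, qty=9): fills=#2x#1:1@95; bids=[#2:8@104] asks=[-]
After op 3 [order #3] market_buy(qty=7): fills=none; bids=[#2:8@104] asks=[-]
After op 4 [order #4] limit_sell(price=101, qty=8): fills=#2x#4:8@104; bids=[-] asks=[-]
After op 5 [order #5] limit_sell(price=105, qty=9): fills=none; bids=[-] asks=[#5:9@105]
After op 6 [order #6] limit_buy(price=97, qty=3): fills=none; bids=[#6:3@97] asks=[#5:9@105]
After op 7 [order #7] limit_buy(price=100, qty=2): fills=none; bids=[#7:2@100 #6:3@97] asks=[#5:9@105]
After op 8 cancel(order #4): fills=none; bids=[#7:2@100 #6:3@97] asks=[#5:9@105]
After op 9 cancel(order #1): fills=none; bids=[#7:2@100 #6:3@97] asks=[#5:9@105]

Answer: 1@95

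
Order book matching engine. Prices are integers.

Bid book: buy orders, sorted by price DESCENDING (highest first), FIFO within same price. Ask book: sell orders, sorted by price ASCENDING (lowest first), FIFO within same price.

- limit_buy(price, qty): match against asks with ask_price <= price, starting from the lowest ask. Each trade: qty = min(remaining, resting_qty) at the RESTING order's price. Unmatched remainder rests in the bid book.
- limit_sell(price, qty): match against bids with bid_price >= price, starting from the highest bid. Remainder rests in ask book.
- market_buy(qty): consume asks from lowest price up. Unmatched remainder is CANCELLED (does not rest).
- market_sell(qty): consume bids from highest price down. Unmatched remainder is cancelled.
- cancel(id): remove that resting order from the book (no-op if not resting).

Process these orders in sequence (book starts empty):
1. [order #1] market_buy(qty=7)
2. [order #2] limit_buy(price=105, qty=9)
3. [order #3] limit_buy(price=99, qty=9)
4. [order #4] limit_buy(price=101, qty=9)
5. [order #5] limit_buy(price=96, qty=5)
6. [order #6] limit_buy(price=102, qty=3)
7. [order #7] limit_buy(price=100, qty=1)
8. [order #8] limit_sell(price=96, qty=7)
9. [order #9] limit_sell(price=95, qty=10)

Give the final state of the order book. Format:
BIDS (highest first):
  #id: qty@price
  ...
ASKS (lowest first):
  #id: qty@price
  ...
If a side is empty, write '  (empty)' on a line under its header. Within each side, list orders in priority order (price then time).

Answer: BIDS (highest first):
  #4: 4@101
  #7: 1@100
  #3: 9@99
  #5: 5@96
ASKS (lowest first):
  (empty)

Derivation:
After op 1 [order #1] market_buy(qty=7): fills=none; bids=[-] asks=[-]
After op 2 [order #2] limit_buy(price=105, qty=9): fills=none; bids=[#2:9@105] asks=[-]
After op 3 [order #3] limit_buy(price=99, qty=9): fills=none; bids=[#2:9@105 #3:9@99] asks=[-]
After op 4 [order #4] limit_buy(price=101, qty=9): fills=none; bids=[#2:9@105 #4:9@101 #3:9@99] asks=[-]
After op 5 [order #5] limit_buy(price=96, qty=5): fills=none; bids=[#2:9@105 #4:9@101 #3:9@99 #5:5@96] asks=[-]
After op 6 [order #6] limit_buy(price=102, qty=3): fills=none; bids=[#2:9@105 #6:3@102 #4:9@101 #3:9@99 #5:5@96] asks=[-]
After op 7 [order #7] limit_buy(price=100, qty=1): fills=none; bids=[#2:9@105 #6:3@102 #4:9@101 #7:1@100 #3:9@99 #5:5@96] asks=[-]
After op 8 [order #8] limit_sell(price=96, qty=7): fills=#2x#8:7@105; bids=[#2:2@105 #6:3@102 #4:9@101 #7:1@100 #3:9@99 #5:5@96] asks=[-]
After op 9 [order #9] limit_sell(price=95, qty=10): fills=#2x#9:2@105 #6x#9:3@102 #4x#9:5@101; bids=[#4:4@101 #7:1@100 #3:9@99 #5:5@96] asks=[-]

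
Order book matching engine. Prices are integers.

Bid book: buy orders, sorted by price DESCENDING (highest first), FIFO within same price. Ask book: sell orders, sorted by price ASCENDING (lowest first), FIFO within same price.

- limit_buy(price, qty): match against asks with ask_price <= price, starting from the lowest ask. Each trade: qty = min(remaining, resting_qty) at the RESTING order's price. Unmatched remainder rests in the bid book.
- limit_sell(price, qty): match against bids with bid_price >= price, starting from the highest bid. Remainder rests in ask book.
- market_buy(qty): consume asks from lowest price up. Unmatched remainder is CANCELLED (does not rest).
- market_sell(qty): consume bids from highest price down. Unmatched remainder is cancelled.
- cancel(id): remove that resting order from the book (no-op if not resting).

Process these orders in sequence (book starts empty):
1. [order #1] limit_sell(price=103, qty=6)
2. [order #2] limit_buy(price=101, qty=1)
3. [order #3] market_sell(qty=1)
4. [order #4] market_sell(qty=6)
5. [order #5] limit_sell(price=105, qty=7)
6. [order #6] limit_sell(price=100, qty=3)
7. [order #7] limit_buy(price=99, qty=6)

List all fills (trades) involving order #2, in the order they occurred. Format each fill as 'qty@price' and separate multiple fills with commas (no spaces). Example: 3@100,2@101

Answer: 1@101

Derivation:
After op 1 [order #1] limit_sell(price=103, qty=6): fills=none; bids=[-] asks=[#1:6@103]
After op 2 [order #2] limit_buy(price=101, qty=1): fills=none; bids=[#2:1@101] asks=[#1:6@103]
After op 3 [order #3] market_sell(qty=1): fills=#2x#3:1@101; bids=[-] asks=[#1:6@103]
After op 4 [order #4] market_sell(qty=6): fills=none; bids=[-] asks=[#1:6@103]
After op 5 [order #5] limit_sell(price=105, qty=7): fills=none; bids=[-] asks=[#1:6@103 #5:7@105]
After op 6 [order #6] limit_sell(price=100, qty=3): fills=none; bids=[-] asks=[#6:3@100 #1:6@103 #5:7@105]
After op 7 [order #7] limit_buy(price=99, qty=6): fills=none; bids=[#7:6@99] asks=[#6:3@100 #1:6@103 #5:7@105]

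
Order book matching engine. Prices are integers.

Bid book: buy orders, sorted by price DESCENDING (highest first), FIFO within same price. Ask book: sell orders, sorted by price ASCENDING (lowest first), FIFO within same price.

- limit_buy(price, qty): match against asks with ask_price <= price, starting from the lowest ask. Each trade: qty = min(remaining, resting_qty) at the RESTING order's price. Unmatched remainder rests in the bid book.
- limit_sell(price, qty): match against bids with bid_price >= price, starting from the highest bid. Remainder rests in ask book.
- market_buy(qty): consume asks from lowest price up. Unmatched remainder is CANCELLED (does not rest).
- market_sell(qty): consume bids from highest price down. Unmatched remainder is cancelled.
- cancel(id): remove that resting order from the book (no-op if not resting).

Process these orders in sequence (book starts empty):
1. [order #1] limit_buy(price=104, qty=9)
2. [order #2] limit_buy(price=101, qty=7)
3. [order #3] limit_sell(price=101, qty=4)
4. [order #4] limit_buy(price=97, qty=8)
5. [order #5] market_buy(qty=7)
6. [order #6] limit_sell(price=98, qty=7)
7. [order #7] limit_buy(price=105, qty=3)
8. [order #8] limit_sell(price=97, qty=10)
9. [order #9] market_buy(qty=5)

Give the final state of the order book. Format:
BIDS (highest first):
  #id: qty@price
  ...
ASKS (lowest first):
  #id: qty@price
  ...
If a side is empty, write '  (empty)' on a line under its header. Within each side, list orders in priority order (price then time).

Answer: BIDS (highest first):
  #4: 6@97
ASKS (lowest first):
  (empty)

Derivation:
After op 1 [order #1] limit_buy(price=104, qty=9): fills=none; bids=[#1:9@104] asks=[-]
After op 2 [order #2] limit_buy(price=101, qty=7): fills=none; bids=[#1:9@104 #2:7@101] asks=[-]
After op 3 [order #3] limit_sell(price=101, qty=4): fills=#1x#3:4@104; bids=[#1:5@104 #2:7@101] asks=[-]
After op 4 [order #4] limit_buy(price=97, qty=8): fills=none; bids=[#1:5@104 #2:7@101 #4:8@97] asks=[-]
After op 5 [order #5] market_buy(qty=7): fills=none; bids=[#1:5@104 #2:7@101 #4:8@97] asks=[-]
After op 6 [order #6] limit_sell(price=98, qty=7): fills=#1x#6:5@104 #2x#6:2@101; bids=[#2:5@101 #4:8@97] asks=[-]
After op 7 [order #7] limit_buy(price=105, qty=3): fills=none; bids=[#7:3@105 #2:5@101 #4:8@97] asks=[-]
After op 8 [order #8] limit_sell(price=97, qty=10): fills=#7x#8:3@105 #2x#8:5@101 #4x#8:2@97; bids=[#4:6@97] asks=[-]
After op 9 [order #9] market_buy(qty=5): fills=none; bids=[#4:6@97] asks=[-]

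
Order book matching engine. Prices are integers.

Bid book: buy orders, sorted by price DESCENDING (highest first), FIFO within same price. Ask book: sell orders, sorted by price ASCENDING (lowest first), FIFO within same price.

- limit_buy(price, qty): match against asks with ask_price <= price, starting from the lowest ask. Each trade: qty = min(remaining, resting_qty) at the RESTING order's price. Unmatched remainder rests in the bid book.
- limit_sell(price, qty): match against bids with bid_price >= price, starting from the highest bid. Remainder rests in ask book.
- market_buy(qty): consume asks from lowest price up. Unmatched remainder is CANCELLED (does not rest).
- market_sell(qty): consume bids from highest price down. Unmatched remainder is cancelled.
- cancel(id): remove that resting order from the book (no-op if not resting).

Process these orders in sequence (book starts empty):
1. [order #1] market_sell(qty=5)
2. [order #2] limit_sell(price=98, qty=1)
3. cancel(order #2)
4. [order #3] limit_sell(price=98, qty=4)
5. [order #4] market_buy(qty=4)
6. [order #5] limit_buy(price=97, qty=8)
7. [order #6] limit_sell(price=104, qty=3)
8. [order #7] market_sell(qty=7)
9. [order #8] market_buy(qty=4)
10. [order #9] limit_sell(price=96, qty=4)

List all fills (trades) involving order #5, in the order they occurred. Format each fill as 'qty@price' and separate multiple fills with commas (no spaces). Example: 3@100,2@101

Answer: 7@97,1@97

Derivation:
After op 1 [order #1] market_sell(qty=5): fills=none; bids=[-] asks=[-]
After op 2 [order #2] limit_sell(price=98, qty=1): fills=none; bids=[-] asks=[#2:1@98]
After op 3 cancel(order #2): fills=none; bids=[-] asks=[-]
After op 4 [order #3] limit_sell(price=98, qty=4): fills=none; bids=[-] asks=[#3:4@98]
After op 5 [order #4] market_buy(qty=4): fills=#4x#3:4@98; bids=[-] asks=[-]
After op 6 [order #5] limit_buy(price=97, qty=8): fills=none; bids=[#5:8@97] asks=[-]
After op 7 [order #6] limit_sell(price=104, qty=3): fills=none; bids=[#5:8@97] asks=[#6:3@104]
After op 8 [order #7] market_sell(qty=7): fills=#5x#7:7@97; bids=[#5:1@97] asks=[#6:3@104]
After op 9 [order #8] market_buy(qty=4): fills=#8x#6:3@104; bids=[#5:1@97] asks=[-]
After op 10 [order #9] limit_sell(price=96, qty=4): fills=#5x#9:1@97; bids=[-] asks=[#9:3@96]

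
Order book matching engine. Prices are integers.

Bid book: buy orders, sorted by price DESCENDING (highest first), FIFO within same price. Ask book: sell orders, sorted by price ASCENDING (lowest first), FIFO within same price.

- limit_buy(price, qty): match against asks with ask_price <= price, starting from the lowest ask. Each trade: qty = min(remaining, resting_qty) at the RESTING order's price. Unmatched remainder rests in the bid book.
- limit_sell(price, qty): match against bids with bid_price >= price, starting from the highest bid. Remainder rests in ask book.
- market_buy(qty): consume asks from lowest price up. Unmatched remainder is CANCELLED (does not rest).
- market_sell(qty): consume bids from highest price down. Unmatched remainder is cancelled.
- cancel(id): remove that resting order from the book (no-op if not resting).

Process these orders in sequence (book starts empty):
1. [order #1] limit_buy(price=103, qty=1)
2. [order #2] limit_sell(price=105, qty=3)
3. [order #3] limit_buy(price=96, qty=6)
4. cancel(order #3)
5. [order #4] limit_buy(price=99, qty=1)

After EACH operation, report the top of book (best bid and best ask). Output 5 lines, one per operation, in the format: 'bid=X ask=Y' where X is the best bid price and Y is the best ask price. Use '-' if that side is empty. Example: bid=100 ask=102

After op 1 [order #1] limit_buy(price=103, qty=1): fills=none; bids=[#1:1@103] asks=[-]
After op 2 [order #2] limit_sell(price=105, qty=3): fills=none; bids=[#1:1@103] asks=[#2:3@105]
After op 3 [order #3] limit_buy(price=96, qty=6): fills=none; bids=[#1:1@103 #3:6@96] asks=[#2:3@105]
After op 4 cancel(order #3): fills=none; bids=[#1:1@103] asks=[#2:3@105]
After op 5 [order #4] limit_buy(price=99, qty=1): fills=none; bids=[#1:1@103 #4:1@99] asks=[#2:3@105]

Answer: bid=103 ask=-
bid=103 ask=105
bid=103 ask=105
bid=103 ask=105
bid=103 ask=105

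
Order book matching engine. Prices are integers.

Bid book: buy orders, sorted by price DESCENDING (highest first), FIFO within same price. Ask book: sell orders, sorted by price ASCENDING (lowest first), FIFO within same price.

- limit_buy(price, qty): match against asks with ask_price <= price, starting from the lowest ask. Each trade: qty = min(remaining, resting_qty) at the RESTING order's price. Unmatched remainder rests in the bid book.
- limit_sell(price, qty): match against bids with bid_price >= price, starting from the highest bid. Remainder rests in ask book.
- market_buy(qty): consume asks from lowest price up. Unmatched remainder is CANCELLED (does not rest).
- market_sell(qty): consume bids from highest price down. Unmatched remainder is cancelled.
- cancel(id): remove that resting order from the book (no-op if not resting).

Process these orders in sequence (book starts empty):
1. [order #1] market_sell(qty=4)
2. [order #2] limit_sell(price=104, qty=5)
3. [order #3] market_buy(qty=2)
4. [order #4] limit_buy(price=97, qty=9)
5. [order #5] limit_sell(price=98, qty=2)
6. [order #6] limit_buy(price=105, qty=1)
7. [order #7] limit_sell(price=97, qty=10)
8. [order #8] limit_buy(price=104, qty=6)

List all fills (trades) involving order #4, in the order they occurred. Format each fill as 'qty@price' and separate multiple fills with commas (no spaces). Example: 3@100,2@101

After op 1 [order #1] market_sell(qty=4): fills=none; bids=[-] asks=[-]
After op 2 [order #2] limit_sell(price=104, qty=5): fills=none; bids=[-] asks=[#2:5@104]
After op 3 [order #3] market_buy(qty=2): fills=#3x#2:2@104; bids=[-] asks=[#2:3@104]
After op 4 [order #4] limit_buy(price=97, qty=9): fills=none; bids=[#4:9@97] asks=[#2:3@104]
After op 5 [order #5] limit_sell(price=98, qty=2): fills=none; bids=[#4:9@97] asks=[#5:2@98 #2:3@104]
After op 6 [order #6] limit_buy(price=105, qty=1): fills=#6x#5:1@98; bids=[#4:9@97] asks=[#5:1@98 #2:3@104]
After op 7 [order #7] limit_sell(price=97, qty=10): fills=#4x#7:9@97; bids=[-] asks=[#7:1@97 #5:1@98 #2:3@104]
After op 8 [order #8] limit_buy(price=104, qty=6): fills=#8x#7:1@97 #8x#5:1@98 #8x#2:3@104; bids=[#8:1@104] asks=[-]

Answer: 9@97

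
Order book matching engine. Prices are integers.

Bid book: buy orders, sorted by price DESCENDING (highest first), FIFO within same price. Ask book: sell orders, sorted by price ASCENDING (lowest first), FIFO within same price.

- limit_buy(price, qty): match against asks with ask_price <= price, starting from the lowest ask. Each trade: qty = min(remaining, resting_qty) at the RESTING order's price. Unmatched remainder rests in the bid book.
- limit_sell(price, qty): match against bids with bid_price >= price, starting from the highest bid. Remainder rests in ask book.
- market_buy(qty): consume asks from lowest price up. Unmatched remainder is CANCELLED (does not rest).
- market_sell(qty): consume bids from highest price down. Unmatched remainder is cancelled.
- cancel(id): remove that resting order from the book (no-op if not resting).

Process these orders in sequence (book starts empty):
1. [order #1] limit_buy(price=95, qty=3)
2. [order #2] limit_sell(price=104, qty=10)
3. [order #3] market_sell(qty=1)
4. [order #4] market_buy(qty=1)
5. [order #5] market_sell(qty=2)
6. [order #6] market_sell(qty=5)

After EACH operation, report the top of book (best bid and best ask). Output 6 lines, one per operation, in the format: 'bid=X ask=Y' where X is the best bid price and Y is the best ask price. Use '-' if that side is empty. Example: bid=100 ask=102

Answer: bid=95 ask=-
bid=95 ask=104
bid=95 ask=104
bid=95 ask=104
bid=- ask=104
bid=- ask=104

Derivation:
After op 1 [order #1] limit_buy(price=95, qty=3): fills=none; bids=[#1:3@95] asks=[-]
After op 2 [order #2] limit_sell(price=104, qty=10): fills=none; bids=[#1:3@95] asks=[#2:10@104]
After op 3 [order #3] market_sell(qty=1): fills=#1x#3:1@95; bids=[#1:2@95] asks=[#2:10@104]
After op 4 [order #4] market_buy(qty=1): fills=#4x#2:1@104; bids=[#1:2@95] asks=[#2:9@104]
After op 5 [order #5] market_sell(qty=2): fills=#1x#5:2@95; bids=[-] asks=[#2:9@104]
After op 6 [order #6] market_sell(qty=5): fills=none; bids=[-] asks=[#2:9@104]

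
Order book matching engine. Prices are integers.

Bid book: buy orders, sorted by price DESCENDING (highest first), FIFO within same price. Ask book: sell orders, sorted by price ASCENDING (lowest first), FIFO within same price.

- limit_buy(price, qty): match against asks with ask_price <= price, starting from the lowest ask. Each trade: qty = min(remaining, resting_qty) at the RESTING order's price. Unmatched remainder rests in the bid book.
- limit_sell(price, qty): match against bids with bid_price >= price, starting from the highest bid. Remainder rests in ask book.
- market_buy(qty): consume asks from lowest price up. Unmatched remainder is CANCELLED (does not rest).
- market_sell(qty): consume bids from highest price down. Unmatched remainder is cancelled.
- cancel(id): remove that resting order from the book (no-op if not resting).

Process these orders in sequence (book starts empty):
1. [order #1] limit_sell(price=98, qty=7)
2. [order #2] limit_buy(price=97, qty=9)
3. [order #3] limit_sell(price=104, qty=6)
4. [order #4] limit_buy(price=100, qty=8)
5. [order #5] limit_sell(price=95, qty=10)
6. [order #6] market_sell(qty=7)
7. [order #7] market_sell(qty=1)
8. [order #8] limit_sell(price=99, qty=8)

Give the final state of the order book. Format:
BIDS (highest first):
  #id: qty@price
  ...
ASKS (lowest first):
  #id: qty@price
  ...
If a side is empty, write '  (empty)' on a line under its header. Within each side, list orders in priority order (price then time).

After op 1 [order #1] limit_sell(price=98, qty=7): fills=none; bids=[-] asks=[#1:7@98]
After op 2 [order #2] limit_buy(price=97, qty=9): fills=none; bids=[#2:9@97] asks=[#1:7@98]
After op 3 [order #3] limit_sell(price=104, qty=6): fills=none; bids=[#2:9@97] asks=[#1:7@98 #3:6@104]
After op 4 [order #4] limit_buy(price=100, qty=8): fills=#4x#1:7@98; bids=[#4:1@100 #2:9@97] asks=[#3:6@104]
After op 5 [order #5] limit_sell(price=95, qty=10): fills=#4x#5:1@100 #2x#5:9@97; bids=[-] asks=[#3:6@104]
After op 6 [order #6] market_sell(qty=7): fills=none; bids=[-] asks=[#3:6@104]
After op 7 [order #7] market_sell(qty=1): fills=none; bids=[-] asks=[#3:6@104]
After op 8 [order #8] limit_sell(price=99, qty=8): fills=none; bids=[-] asks=[#8:8@99 #3:6@104]

Answer: BIDS (highest first):
  (empty)
ASKS (lowest first):
  #8: 8@99
  #3: 6@104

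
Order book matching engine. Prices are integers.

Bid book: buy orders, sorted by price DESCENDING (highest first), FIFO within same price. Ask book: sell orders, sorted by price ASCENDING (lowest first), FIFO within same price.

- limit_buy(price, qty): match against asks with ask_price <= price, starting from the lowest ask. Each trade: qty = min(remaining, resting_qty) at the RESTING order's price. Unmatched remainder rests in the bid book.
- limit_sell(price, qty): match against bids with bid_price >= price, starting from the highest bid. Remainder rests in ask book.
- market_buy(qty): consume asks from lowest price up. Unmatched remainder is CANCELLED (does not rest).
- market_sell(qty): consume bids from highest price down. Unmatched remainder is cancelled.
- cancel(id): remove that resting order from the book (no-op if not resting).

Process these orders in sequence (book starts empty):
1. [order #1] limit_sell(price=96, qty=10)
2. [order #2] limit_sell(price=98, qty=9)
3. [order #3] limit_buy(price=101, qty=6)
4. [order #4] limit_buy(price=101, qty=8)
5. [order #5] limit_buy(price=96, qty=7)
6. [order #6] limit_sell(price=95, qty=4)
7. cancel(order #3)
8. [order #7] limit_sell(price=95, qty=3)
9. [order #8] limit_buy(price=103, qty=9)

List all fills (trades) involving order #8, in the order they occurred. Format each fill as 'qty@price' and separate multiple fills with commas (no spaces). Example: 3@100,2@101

After op 1 [order #1] limit_sell(price=96, qty=10): fills=none; bids=[-] asks=[#1:10@96]
After op 2 [order #2] limit_sell(price=98, qty=9): fills=none; bids=[-] asks=[#1:10@96 #2:9@98]
After op 3 [order #3] limit_buy(price=101, qty=6): fills=#3x#1:6@96; bids=[-] asks=[#1:4@96 #2:9@98]
After op 4 [order #4] limit_buy(price=101, qty=8): fills=#4x#1:4@96 #4x#2:4@98; bids=[-] asks=[#2:5@98]
After op 5 [order #5] limit_buy(price=96, qty=7): fills=none; bids=[#5:7@96] asks=[#2:5@98]
After op 6 [order #6] limit_sell(price=95, qty=4): fills=#5x#6:4@96; bids=[#5:3@96] asks=[#2:5@98]
After op 7 cancel(order #3): fills=none; bids=[#5:3@96] asks=[#2:5@98]
After op 8 [order #7] limit_sell(price=95, qty=3): fills=#5x#7:3@96; bids=[-] asks=[#2:5@98]
After op 9 [order #8] limit_buy(price=103, qty=9): fills=#8x#2:5@98; bids=[#8:4@103] asks=[-]

Answer: 5@98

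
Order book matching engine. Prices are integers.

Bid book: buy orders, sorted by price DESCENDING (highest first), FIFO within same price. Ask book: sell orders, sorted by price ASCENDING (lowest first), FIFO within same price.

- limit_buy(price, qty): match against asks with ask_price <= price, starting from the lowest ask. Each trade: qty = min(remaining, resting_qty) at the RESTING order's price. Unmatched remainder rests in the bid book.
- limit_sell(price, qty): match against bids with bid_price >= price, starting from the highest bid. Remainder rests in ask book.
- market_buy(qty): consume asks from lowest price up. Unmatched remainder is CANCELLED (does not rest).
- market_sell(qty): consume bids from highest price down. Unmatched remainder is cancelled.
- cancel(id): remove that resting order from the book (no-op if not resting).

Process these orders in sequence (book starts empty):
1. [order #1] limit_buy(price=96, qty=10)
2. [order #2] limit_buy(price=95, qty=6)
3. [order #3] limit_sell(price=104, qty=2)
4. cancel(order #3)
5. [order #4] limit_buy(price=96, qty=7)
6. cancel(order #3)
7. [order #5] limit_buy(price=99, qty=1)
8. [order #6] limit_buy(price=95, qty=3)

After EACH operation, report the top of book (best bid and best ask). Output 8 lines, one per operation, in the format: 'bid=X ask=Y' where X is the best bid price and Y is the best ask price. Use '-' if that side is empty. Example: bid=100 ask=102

After op 1 [order #1] limit_buy(price=96, qty=10): fills=none; bids=[#1:10@96] asks=[-]
After op 2 [order #2] limit_buy(price=95, qty=6): fills=none; bids=[#1:10@96 #2:6@95] asks=[-]
After op 3 [order #3] limit_sell(price=104, qty=2): fills=none; bids=[#1:10@96 #2:6@95] asks=[#3:2@104]
After op 4 cancel(order #3): fills=none; bids=[#1:10@96 #2:6@95] asks=[-]
After op 5 [order #4] limit_buy(price=96, qty=7): fills=none; bids=[#1:10@96 #4:7@96 #2:6@95] asks=[-]
After op 6 cancel(order #3): fills=none; bids=[#1:10@96 #4:7@96 #2:6@95] asks=[-]
After op 7 [order #5] limit_buy(price=99, qty=1): fills=none; bids=[#5:1@99 #1:10@96 #4:7@96 #2:6@95] asks=[-]
After op 8 [order #6] limit_buy(price=95, qty=3): fills=none; bids=[#5:1@99 #1:10@96 #4:7@96 #2:6@95 #6:3@95] asks=[-]

Answer: bid=96 ask=-
bid=96 ask=-
bid=96 ask=104
bid=96 ask=-
bid=96 ask=-
bid=96 ask=-
bid=99 ask=-
bid=99 ask=-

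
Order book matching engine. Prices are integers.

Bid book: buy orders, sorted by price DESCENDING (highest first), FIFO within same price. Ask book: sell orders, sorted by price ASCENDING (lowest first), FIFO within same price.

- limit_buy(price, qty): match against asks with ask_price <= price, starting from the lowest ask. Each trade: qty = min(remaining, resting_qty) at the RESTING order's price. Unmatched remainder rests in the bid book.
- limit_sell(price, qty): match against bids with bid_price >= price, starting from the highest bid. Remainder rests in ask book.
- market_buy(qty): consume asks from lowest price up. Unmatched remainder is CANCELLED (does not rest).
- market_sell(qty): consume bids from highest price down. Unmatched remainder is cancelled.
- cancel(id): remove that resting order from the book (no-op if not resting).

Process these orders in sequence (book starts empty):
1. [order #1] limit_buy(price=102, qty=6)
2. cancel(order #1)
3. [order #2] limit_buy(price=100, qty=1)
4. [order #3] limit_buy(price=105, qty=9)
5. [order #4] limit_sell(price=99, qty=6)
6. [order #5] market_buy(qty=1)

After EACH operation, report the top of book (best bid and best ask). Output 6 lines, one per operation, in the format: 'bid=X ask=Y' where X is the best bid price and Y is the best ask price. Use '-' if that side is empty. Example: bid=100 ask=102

Answer: bid=102 ask=-
bid=- ask=-
bid=100 ask=-
bid=105 ask=-
bid=105 ask=-
bid=105 ask=-

Derivation:
After op 1 [order #1] limit_buy(price=102, qty=6): fills=none; bids=[#1:6@102] asks=[-]
After op 2 cancel(order #1): fills=none; bids=[-] asks=[-]
After op 3 [order #2] limit_buy(price=100, qty=1): fills=none; bids=[#2:1@100] asks=[-]
After op 4 [order #3] limit_buy(price=105, qty=9): fills=none; bids=[#3:9@105 #2:1@100] asks=[-]
After op 5 [order #4] limit_sell(price=99, qty=6): fills=#3x#4:6@105; bids=[#3:3@105 #2:1@100] asks=[-]
After op 6 [order #5] market_buy(qty=1): fills=none; bids=[#3:3@105 #2:1@100] asks=[-]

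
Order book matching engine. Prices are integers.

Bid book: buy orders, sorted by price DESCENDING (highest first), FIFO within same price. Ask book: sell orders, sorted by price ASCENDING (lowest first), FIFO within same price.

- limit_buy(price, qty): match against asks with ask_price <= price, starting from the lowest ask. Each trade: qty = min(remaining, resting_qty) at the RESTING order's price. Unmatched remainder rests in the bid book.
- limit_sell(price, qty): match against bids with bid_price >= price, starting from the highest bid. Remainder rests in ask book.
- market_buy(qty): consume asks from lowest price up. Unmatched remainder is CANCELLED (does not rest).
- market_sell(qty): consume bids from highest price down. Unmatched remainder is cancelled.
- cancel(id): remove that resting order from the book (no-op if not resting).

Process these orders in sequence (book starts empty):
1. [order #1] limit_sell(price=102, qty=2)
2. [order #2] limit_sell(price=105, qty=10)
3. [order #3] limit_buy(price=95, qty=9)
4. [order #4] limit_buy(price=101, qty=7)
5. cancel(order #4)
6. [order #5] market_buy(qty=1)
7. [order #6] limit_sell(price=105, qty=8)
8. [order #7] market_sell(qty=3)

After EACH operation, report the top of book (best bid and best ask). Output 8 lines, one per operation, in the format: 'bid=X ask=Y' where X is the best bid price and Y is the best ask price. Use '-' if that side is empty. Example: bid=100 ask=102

Answer: bid=- ask=102
bid=- ask=102
bid=95 ask=102
bid=101 ask=102
bid=95 ask=102
bid=95 ask=102
bid=95 ask=102
bid=95 ask=102

Derivation:
After op 1 [order #1] limit_sell(price=102, qty=2): fills=none; bids=[-] asks=[#1:2@102]
After op 2 [order #2] limit_sell(price=105, qty=10): fills=none; bids=[-] asks=[#1:2@102 #2:10@105]
After op 3 [order #3] limit_buy(price=95, qty=9): fills=none; bids=[#3:9@95] asks=[#1:2@102 #2:10@105]
After op 4 [order #4] limit_buy(price=101, qty=7): fills=none; bids=[#4:7@101 #3:9@95] asks=[#1:2@102 #2:10@105]
After op 5 cancel(order #4): fills=none; bids=[#3:9@95] asks=[#1:2@102 #2:10@105]
After op 6 [order #5] market_buy(qty=1): fills=#5x#1:1@102; bids=[#3:9@95] asks=[#1:1@102 #2:10@105]
After op 7 [order #6] limit_sell(price=105, qty=8): fills=none; bids=[#3:9@95] asks=[#1:1@102 #2:10@105 #6:8@105]
After op 8 [order #7] market_sell(qty=3): fills=#3x#7:3@95; bids=[#3:6@95] asks=[#1:1@102 #2:10@105 #6:8@105]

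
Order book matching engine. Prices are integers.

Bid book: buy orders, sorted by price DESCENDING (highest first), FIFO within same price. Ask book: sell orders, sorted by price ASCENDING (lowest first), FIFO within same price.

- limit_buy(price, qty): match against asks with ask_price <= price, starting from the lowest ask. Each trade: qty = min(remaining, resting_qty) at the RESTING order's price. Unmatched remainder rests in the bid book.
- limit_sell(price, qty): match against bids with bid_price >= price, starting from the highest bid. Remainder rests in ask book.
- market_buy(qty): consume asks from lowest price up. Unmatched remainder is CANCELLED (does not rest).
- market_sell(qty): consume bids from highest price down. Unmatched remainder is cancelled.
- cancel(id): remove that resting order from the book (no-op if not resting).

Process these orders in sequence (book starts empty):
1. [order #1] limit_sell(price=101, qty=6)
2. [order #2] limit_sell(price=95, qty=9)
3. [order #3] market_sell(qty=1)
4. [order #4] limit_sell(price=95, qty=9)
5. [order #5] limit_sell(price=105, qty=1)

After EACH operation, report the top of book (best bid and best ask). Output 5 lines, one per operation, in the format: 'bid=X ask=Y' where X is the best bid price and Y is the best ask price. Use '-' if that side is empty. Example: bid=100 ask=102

Answer: bid=- ask=101
bid=- ask=95
bid=- ask=95
bid=- ask=95
bid=- ask=95

Derivation:
After op 1 [order #1] limit_sell(price=101, qty=6): fills=none; bids=[-] asks=[#1:6@101]
After op 2 [order #2] limit_sell(price=95, qty=9): fills=none; bids=[-] asks=[#2:9@95 #1:6@101]
After op 3 [order #3] market_sell(qty=1): fills=none; bids=[-] asks=[#2:9@95 #1:6@101]
After op 4 [order #4] limit_sell(price=95, qty=9): fills=none; bids=[-] asks=[#2:9@95 #4:9@95 #1:6@101]
After op 5 [order #5] limit_sell(price=105, qty=1): fills=none; bids=[-] asks=[#2:9@95 #4:9@95 #1:6@101 #5:1@105]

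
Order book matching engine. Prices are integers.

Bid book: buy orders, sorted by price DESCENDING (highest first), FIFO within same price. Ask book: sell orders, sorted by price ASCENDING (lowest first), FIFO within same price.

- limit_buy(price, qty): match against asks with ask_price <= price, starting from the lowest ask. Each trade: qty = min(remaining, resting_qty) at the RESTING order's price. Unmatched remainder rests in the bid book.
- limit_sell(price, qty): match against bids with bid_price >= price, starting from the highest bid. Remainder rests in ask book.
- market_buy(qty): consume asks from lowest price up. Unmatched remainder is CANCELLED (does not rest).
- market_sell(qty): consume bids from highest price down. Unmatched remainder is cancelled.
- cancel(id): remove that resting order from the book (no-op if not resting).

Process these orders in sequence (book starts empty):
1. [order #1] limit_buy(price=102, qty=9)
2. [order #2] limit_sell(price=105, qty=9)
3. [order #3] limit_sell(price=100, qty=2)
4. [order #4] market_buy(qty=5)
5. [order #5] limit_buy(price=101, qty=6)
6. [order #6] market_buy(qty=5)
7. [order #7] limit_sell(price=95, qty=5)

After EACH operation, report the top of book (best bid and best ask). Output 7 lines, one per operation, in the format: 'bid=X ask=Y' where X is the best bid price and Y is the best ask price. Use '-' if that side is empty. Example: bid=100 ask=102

After op 1 [order #1] limit_buy(price=102, qty=9): fills=none; bids=[#1:9@102] asks=[-]
After op 2 [order #2] limit_sell(price=105, qty=9): fills=none; bids=[#1:9@102] asks=[#2:9@105]
After op 3 [order #3] limit_sell(price=100, qty=2): fills=#1x#3:2@102; bids=[#1:7@102] asks=[#2:9@105]
After op 4 [order #4] market_buy(qty=5): fills=#4x#2:5@105; bids=[#1:7@102] asks=[#2:4@105]
After op 5 [order #5] limit_buy(price=101, qty=6): fills=none; bids=[#1:7@102 #5:6@101] asks=[#2:4@105]
After op 6 [order #6] market_buy(qty=5): fills=#6x#2:4@105; bids=[#1:7@102 #5:6@101] asks=[-]
After op 7 [order #7] limit_sell(price=95, qty=5): fills=#1x#7:5@102; bids=[#1:2@102 #5:6@101] asks=[-]

Answer: bid=102 ask=-
bid=102 ask=105
bid=102 ask=105
bid=102 ask=105
bid=102 ask=105
bid=102 ask=-
bid=102 ask=-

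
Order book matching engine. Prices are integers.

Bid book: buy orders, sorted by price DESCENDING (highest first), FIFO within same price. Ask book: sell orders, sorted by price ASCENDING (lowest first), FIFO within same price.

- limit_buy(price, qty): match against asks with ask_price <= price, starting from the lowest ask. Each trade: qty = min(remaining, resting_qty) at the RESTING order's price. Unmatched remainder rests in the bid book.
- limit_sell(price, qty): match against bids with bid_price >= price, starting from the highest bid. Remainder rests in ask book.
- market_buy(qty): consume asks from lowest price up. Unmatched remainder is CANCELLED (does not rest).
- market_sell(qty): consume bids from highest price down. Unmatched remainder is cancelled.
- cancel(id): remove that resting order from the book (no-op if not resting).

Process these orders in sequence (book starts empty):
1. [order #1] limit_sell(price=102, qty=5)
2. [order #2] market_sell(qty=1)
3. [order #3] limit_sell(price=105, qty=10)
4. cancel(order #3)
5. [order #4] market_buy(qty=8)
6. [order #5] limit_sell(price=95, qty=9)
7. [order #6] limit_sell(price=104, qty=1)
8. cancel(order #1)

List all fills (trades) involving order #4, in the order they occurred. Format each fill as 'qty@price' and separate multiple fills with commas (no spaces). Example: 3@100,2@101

Answer: 5@102

Derivation:
After op 1 [order #1] limit_sell(price=102, qty=5): fills=none; bids=[-] asks=[#1:5@102]
After op 2 [order #2] market_sell(qty=1): fills=none; bids=[-] asks=[#1:5@102]
After op 3 [order #3] limit_sell(price=105, qty=10): fills=none; bids=[-] asks=[#1:5@102 #3:10@105]
After op 4 cancel(order #3): fills=none; bids=[-] asks=[#1:5@102]
After op 5 [order #4] market_buy(qty=8): fills=#4x#1:5@102; bids=[-] asks=[-]
After op 6 [order #5] limit_sell(price=95, qty=9): fills=none; bids=[-] asks=[#5:9@95]
After op 7 [order #6] limit_sell(price=104, qty=1): fills=none; bids=[-] asks=[#5:9@95 #6:1@104]
After op 8 cancel(order #1): fills=none; bids=[-] asks=[#5:9@95 #6:1@104]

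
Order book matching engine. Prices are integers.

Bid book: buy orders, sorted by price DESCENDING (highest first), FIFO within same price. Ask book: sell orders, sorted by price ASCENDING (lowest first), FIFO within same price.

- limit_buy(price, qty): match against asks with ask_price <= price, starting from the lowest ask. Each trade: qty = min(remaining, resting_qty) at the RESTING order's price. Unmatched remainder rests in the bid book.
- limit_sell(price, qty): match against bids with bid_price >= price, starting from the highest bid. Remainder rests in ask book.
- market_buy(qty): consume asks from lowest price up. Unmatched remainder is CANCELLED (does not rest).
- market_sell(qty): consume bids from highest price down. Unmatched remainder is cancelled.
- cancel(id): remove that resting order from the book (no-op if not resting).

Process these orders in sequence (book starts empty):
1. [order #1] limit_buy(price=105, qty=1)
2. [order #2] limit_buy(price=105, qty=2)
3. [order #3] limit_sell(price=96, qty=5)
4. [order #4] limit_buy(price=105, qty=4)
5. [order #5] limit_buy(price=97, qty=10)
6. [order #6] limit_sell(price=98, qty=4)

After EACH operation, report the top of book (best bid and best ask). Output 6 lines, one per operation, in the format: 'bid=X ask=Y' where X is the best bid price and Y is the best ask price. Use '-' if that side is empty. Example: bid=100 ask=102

After op 1 [order #1] limit_buy(price=105, qty=1): fills=none; bids=[#1:1@105] asks=[-]
After op 2 [order #2] limit_buy(price=105, qty=2): fills=none; bids=[#1:1@105 #2:2@105] asks=[-]
After op 3 [order #3] limit_sell(price=96, qty=5): fills=#1x#3:1@105 #2x#3:2@105; bids=[-] asks=[#3:2@96]
After op 4 [order #4] limit_buy(price=105, qty=4): fills=#4x#3:2@96; bids=[#4:2@105] asks=[-]
After op 5 [order #5] limit_buy(price=97, qty=10): fills=none; bids=[#4:2@105 #5:10@97] asks=[-]
After op 6 [order #6] limit_sell(price=98, qty=4): fills=#4x#6:2@105; bids=[#5:10@97] asks=[#6:2@98]

Answer: bid=105 ask=-
bid=105 ask=-
bid=- ask=96
bid=105 ask=-
bid=105 ask=-
bid=97 ask=98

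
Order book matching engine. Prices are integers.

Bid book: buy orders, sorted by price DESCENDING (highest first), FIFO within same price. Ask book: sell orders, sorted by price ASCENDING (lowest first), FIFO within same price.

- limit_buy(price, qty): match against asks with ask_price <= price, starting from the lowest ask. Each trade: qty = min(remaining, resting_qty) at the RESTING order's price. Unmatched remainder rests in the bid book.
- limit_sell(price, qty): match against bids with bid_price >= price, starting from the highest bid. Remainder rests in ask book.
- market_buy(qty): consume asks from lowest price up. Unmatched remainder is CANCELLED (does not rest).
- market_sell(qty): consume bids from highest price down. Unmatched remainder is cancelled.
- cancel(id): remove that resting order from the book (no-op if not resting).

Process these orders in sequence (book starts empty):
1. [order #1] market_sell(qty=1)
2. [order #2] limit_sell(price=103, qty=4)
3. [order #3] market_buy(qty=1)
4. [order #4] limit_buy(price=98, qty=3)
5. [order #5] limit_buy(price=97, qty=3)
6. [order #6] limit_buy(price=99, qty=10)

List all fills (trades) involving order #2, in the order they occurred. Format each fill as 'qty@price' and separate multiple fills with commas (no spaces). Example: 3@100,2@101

After op 1 [order #1] market_sell(qty=1): fills=none; bids=[-] asks=[-]
After op 2 [order #2] limit_sell(price=103, qty=4): fills=none; bids=[-] asks=[#2:4@103]
After op 3 [order #3] market_buy(qty=1): fills=#3x#2:1@103; bids=[-] asks=[#2:3@103]
After op 4 [order #4] limit_buy(price=98, qty=3): fills=none; bids=[#4:3@98] asks=[#2:3@103]
After op 5 [order #5] limit_buy(price=97, qty=3): fills=none; bids=[#4:3@98 #5:3@97] asks=[#2:3@103]
After op 6 [order #6] limit_buy(price=99, qty=10): fills=none; bids=[#6:10@99 #4:3@98 #5:3@97] asks=[#2:3@103]

Answer: 1@103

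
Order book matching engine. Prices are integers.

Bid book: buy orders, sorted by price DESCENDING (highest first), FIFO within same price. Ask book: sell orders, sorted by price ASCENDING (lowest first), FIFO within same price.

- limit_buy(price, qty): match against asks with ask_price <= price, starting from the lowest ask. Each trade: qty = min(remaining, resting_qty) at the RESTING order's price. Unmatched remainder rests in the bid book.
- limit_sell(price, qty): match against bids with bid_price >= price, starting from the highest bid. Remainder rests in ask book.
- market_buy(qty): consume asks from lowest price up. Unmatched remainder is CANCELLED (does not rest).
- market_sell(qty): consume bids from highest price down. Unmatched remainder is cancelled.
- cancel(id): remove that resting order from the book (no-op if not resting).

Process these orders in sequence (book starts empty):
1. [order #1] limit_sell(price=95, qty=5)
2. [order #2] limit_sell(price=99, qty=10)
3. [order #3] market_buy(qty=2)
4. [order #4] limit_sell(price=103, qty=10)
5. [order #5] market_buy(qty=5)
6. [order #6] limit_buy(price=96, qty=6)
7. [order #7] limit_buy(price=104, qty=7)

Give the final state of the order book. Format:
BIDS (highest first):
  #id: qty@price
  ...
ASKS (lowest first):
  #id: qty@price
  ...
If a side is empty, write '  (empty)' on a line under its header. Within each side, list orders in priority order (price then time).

After op 1 [order #1] limit_sell(price=95, qty=5): fills=none; bids=[-] asks=[#1:5@95]
After op 2 [order #2] limit_sell(price=99, qty=10): fills=none; bids=[-] asks=[#1:5@95 #2:10@99]
After op 3 [order #3] market_buy(qty=2): fills=#3x#1:2@95; bids=[-] asks=[#1:3@95 #2:10@99]
After op 4 [order #4] limit_sell(price=103, qty=10): fills=none; bids=[-] asks=[#1:3@95 #2:10@99 #4:10@103]
After op 5 [order #5] market_buy(qty=5): fills=#5x#1:3@95 #5x#2:2@99; bids=[-] asks=[#2:8@99 #4:10@103]
After op 6 [order #6] limit_buy(price=96, qty=6): fills=none; bids=[#6:6@96] asks=[#2:8@99 #4:10@103]
After op 7 [order #7] limit_buy(price=104, qty=7): fills=#7x#2:7@99; bids=[#6:6@96] asks=[#2:1@99 #4:10@103]

Answer: BIDS (highest first):
  #6: 6@96
ASKS (lowest first):
  #2: 1@99
  #4: 10@103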